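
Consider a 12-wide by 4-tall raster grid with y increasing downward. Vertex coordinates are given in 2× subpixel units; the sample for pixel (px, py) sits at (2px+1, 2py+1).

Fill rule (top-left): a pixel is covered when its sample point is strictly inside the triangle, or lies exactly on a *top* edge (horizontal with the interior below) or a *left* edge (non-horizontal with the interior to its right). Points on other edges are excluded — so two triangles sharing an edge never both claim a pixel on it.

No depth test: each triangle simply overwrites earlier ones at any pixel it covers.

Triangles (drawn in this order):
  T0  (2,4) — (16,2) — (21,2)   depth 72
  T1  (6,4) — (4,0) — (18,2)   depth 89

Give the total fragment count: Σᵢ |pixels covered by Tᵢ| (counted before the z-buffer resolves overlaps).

T0:
  2·area = 10
  edge (2, 4)→(16, 2): d=(14,-2) top-left  bias=+0
  edge (16, 2)→(21, 2): d=(5,0) top-left  bias=+0
  edge (21, 2)→(2, 4): d=(-19,2) right/bottom  bias=-1
    (11,0)@(23, 1): e=[0,-5,15] → ·  [on edge]
    (4,1)@(9, 3): e=[0,5,5] → #  [on edge]
    (5,1)@(11, 3): e=[4,5,1] → #
    (6,1)@(13, 3): e=[8,5,-3] → ·
    (4,2)@(9, 5): e=[28,15,-33] → ·
    (5,2)@(11, 5): e=[32,15,-37] → ·
  covered (2 px):
    · · · · · · · · · · · ·
    · · · · # # · · · · · ·
    · · · · · · · · · · · ·
    · · · · · · · · · · · ·
T1:
  2·area = 52
  edge (6, 4)→(4, 0): d=(-2,-4) top-left  bias=+0
  edge (4, 0)→(18, 2): d=(14,2) right/bottom  bias=-1
  edge (18, 2)→(6, 4): d=(-12,2) right/bottom  bias=-1
    (2,0)@(5, 1): e=[2,12,38] → #
    (3,0)@(7, 1): e=[10,8,34] → #
    (4,0)@(9, 1): e=[18,4,30] → #
    (5,0)@(11, 1): e=[26,0,26] → ·  [on edge]
    (2,1)@(5, 3): e=[-2,40,14] → ·
    (3,1)@(7, 3): e=[6,36,10] → #
    (5,1)@(11, 3): e=[22,28,2] → #
    (6,1)@(13, 3): e=[30,24,-2] → ·
    (3,2)@(7, 5): e=[2,64,-14] → ·
    (4,2)@(9, 5): e=[10,60,-18] → ·
    (5,2)@(11, 5): e=[18,56,-22] → ·
  covered (6 px):
    · · # # # · · · · · · ·
    · · · # # # · · · · · ·
    · · · · · · · · · · · ·
    · · · · · · · · · · · ·

Answer: 8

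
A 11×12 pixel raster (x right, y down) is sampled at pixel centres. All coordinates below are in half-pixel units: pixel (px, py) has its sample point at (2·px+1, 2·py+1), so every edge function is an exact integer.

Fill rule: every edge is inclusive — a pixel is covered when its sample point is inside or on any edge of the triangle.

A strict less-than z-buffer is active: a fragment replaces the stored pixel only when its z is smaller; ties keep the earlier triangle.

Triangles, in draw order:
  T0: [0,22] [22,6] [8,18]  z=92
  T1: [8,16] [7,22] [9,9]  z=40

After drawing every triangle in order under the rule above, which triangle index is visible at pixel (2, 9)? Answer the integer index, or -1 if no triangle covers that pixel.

T0:
  2·area = 40
  edge (0, 22)→(22, 6): d=(22,-16) inclusive
  edge (22, 6)→(8, 18): d=(-14,12) inclusive
  edge (8, 18)→(0, 22): d=(-8,4) inclusive
    (6,6)@(13, 13): e=[10,10,20] → #
    (7,6)@(15, 13): e=[42,-14,12] → ·
    (5,7)@(11, 15): e=[22,6,12] → #
    (6,7)@(13, 15): e=[54,-18,4] → ·
    (3,8)@(7, 17): e=[2,26,12] → #
    (4,8)@(9, 17): e=[34,2,4] → #
    (5,8)@(11, 17): e=[66,-22,-4] → ·
    (2,9)@(5, 19): e=[14,22,4] → #
    (3,9)@(7, 19): e=[46,-2,-4] → ·
    (4,9)@(9, 19): e=[78,-26,-12] → ·
    (2,10)@(5, 21): e=[58,-6,-12] → ·
  covered (5 px):
    · · · · · · · · · · ·
    · · · · · · · · · · ·
    · · · · · · · · · · ·
    · · · · · · · · · · ·
    · · · · · · · · · · ·
    · · · · · · · · · · ·
    · · · · · · # · · · ·
    · · · · · # · · · · ·
    · · · # # · · · · · ·
    · · # · · · · · · · ·
    · · · · · · · · · · ·
    · · · · · · · · · · ·
T1:
  2·area = 1
  edge (8, 16)→(7, 22): d=(-1,6) inclusive
  edge (7, 22)→(9, 9): d=(2,-13) inclusive
  edge (9, 9)→(8, 16): d=(-1,7) inclusive
    (4,4)@(9, 9): e=[1,0,0] → #  [on edge]
    (5,4)@(11, 9): e=[-11,26,-14] → ·
    (4,5)@(9, 11): e=[-1,4,-2] → ·
    (3,11)@(7, 23): e=[-1,2,0] → ·  [on edge]
  covered (1 px):
    · · · · · · · · · · ·
    · · · · · · · · · · ·
    · · · · · · · · · · ·
    · · · · · · · · · · ·
    · · · · # · · · · · ·
    · · · · · · · · · · ·
    · · · · · · · · · · ·
    · · · · · · · · · · ·
    · · · · · · · · · · ·
    · · · · · · · · · · ·
    · · · · · · · · · · ·
    · · · · · · · · · · ·

Z-buffer (winner per pixel, '.' = empty):
  . . . . . . . . . . .
  . . . . . . . . . . .
  . . . . . . . . . . .
  . . . . . . . . . . .
  . . . . 1 . . . . . .
  . . . . . . . . . . .
  . . . . . . 0 . . . .
  . . . . . 0 . . . . .
  . . . 0 0 . . . . . .
  . . 0 . . . . . . . .
  . . . . . . . . . . .
  . . . . . . . . . . .

Final: 0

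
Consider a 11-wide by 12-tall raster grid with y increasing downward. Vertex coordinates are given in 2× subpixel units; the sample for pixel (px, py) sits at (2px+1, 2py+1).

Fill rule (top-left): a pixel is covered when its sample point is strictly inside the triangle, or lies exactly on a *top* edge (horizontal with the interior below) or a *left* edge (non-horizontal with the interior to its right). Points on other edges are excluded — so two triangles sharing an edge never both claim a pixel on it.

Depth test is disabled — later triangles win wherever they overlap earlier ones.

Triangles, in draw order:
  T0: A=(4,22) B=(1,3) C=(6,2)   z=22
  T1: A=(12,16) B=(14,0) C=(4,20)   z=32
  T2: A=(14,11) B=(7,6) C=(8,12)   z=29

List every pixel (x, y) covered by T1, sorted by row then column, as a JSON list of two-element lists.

T0:
  2·area = 98
  edge (4, 22)→(1, 3): d=(-3,-19) top-left  bias=+0
  edge (1, 3)→(6, 2): d=(5,-1) top-left  bias=+0
  edge (6, 2)→(4, 22): d=(-2,20) right/bottom  bias=-1
    (5,0)@(11, 1): e=[196,0,-98] → ·  [on edge]
    (0,1)@(1, 3): e=[0,0,98] → #  [on edge]
    (1,1)@(3, 3): e=[38,2,58] → #
    (2,1)@(5, 3): e=[76,4,18] → #
    (3,1)@(7, 3): e=[114,6,-22] → ·
    (0,2)@(1, 5): e=[-6,10,94] → ·
    (1,2)@(3, 5): e=[32,12,54] → #
    (3,2)@(7, 5): e=[108,16,-26] → ·
    (1,3)@(3, 7): e=[26,22,50] → #
    (3,3)@(7, 7): e=[102,26,-30] → ·
    (1,4)@(3, 9): e=[20,32,46] → #
    (3,4)@(7, 9): e=[96,36,-34] → ·
  covered (13 px):
    · · · · · · · · · · ·
    # # # · · · · · · · ·
    · # # · · · · · · · ·
    · # # · · · · · · · ·
    · # # · · · · · · · ·
    · # # · · · · · · · ·
    · # · · · · · · · · ·
    · # · · · · · · · · ·
    · · · · · · · · · · ·
    · · · · · · · · · · ·
    · · · · · · · · · · ·
    · · · · · · · · · · ·
T1:
  2·area = 120  (B↔C swapped to make it positive)
  edge (12, 16)→(4, 20): d=(-8,4) right/bottom  bias=-1
  edge (4, 20)→(14, 0): d=(10,-20) top-left  bias=+0
  edge (14, 0)→(12, 16): d=(-2,16) right/bottom  bias=-1
    (6,1)@(13, 3): e=[100,10,10] → #
    (7,1)@(15, 3): e=[92,50,-22] → ·
    (6,2)@(13, 5): e=[84,30,6] → #
    (7,2)@(15, 5): e=[76,70,-26] → ·
    (5,3)@(11, 7): e=[76,10,34] → #
    (7,3)@(15, 7): e=[60,90,-30] → ·
    (5,4)@(11, 9): e=[60,30,30] → #
    (6,4)@(13, 9): e=[52,70,-2] → ·
    (4,5)@(9, 11): e=[52,10,58] → #
    (6,5)@(13, 11): e=[36,90,-6] → ·
    (4,6)@(9, 13): e=[36,30,54] → #
    (6,6)@(13, 13): e=[20,110,-10] → ·
  covered (15 px):
    · · · · · · · · · · ·
    · · · · · · # · · · ·
    · · · · · · # · · · ·
    · · · · · # # · · · ·
    · · · · · # · · · · ·
    · · · · # # · · · · ·
    · · · · # # · · · · ·
    · · · # # # · · · · ·
    · · · # # · · · · · ·
    · · # · · · · · · · ·
    · · · · · · · · · · ·
    · · · · · · · · · · ·
T2:
  2·area = 37  (B↔C swapped to make it positive)
  edge (14, 11)→(8, 12): d=(-6,1) right/bottom  bias=-1
  edge (8, 12)→(7, 6): d=(-1,-6) top-left  bias=+0
  edge (7, 6)→(14, 11): d=(7,5) right/bottom  bias=-1
    (4,4)@(9, 9): e=[17,9,11] → #
    (5,4)@(11, 9): e=[15,21,1] → #
    (6,4)@(13, 9): e=[13,33,-9] → ·
    (4,5)@(9, 11): e=[5,7,25] → #
    (6,5)@(13, 11): e=[1,31,5] → #
    (7,5)@(15, 11): e=[-1,43,-5] → ·
    (4,6)@(9, 13): e=[-7,5,39] → ·
    (5,6)@(11, 13): e=[-9,17,29] → ·
    (6,6)@(13, 13): e=[-11,29,19] → ·
  covered (5 px):
    · · · · · · · · · · ·
    · · · · · · · · · · ·
    · · · · · · · · · · ·
    · · · · · · · · · · ·
    · · · · # # · · · · ·
    · · · · # # # · · · ·
    · · · · · · · · · · ·
    · · · · · · · · · · ·
    · · · · · · · · · · ·
    · · · · · · · · · · ·
    · · · · · · · · · · ·
    · · · · · · · · · · ·

Result: [[6,1],[6,2],[5,3],[6,3],[5,4],[4,5],[5,5],[4,6],[5,6],[3,7],[4,7],[5,7],[3,8],[4,8],[2,9]]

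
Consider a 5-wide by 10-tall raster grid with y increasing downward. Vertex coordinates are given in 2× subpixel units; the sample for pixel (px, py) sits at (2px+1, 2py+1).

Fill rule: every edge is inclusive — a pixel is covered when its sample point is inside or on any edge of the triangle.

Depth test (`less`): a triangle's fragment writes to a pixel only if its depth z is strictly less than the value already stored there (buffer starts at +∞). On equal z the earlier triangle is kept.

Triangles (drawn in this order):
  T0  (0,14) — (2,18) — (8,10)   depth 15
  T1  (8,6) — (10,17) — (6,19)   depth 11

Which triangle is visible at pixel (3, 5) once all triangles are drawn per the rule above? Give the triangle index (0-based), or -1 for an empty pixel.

T0:
  2·area = 40  (B↔C swapped to make it positive)
  edge (0, 14)→(8, 10): d=(8,-4) inclusive
  edge (8, 10)→(2, 18): d=(-6,8) inclusive
  edge (2, 18)→(0, 14): d=(-2,-4) inclusive
    (3,5)@(7, 11): e=[4,2,34] → #
    (4,5)@(9, 11): e=[12,-14,42] → ·
    (1,6)@(3, 13): e=[4,22,14] → #
    (2,6)@(5, 13): e=[12,6,22] → #
    (3,6)@(7, 13): e=[20,-10,30] → ·
    (0,7)@(1, 15): e=[12,26,2] → #
    (2,7)@(5, 15): e=[28,-6,18] → ·
    (0,8)@(1, 17): e=[28,14,-2] → ·
    (1,8)@(3, 17): e=[36,-2,6] → ·
  covered (5 px):
    · · · · ·
    · · · · ·
    · · · · ·
    · · · · ·
    · · · · ·
    · · · # ·
    · # # · ·
    # # · · ·
    · · · · ·
    · · · · ·
T1:
  2·area = 48
  edge (8, 6)→(10, 17): d=(2,11) inclusive
  edge (10, 17)→(6, 19): d=(-4,2) inclusive
  edge (6, 19)→(8, 6): d=(2,-13) inclusive
    (3,6)@(7, 13): e=[25,22,1] → #
    (4,6)@(9, 13): e=[3,18,27] → #
    (3,7)@(7, 15): e=[29,14,5] → #
    (3,8)@(7, 17): e=[33,6,9] → #
    (3,9)@(7, 19): e=[37,-2,13] → ·
    (4,9)@(9, 19): e=[15,-6,39] → ·
  covered (6 px):
    · · · · ·
    · · · · ·
    · · · · ·
    · · · · ·
    · · · · ·
    · · · · ·
    · · · # #
    · · · # #
    · · · # #
    · · · · ·

Z-buffer (winner per pixel, '.' = empty):
  . . . . .
  . . . . .
  . . . . .
  . . . . .
  . . . . .
  . . . 0 .
  . 0 0 1 1
  0 0 . 1 1
  . . . 1 1
  . . . . .

Answer: 0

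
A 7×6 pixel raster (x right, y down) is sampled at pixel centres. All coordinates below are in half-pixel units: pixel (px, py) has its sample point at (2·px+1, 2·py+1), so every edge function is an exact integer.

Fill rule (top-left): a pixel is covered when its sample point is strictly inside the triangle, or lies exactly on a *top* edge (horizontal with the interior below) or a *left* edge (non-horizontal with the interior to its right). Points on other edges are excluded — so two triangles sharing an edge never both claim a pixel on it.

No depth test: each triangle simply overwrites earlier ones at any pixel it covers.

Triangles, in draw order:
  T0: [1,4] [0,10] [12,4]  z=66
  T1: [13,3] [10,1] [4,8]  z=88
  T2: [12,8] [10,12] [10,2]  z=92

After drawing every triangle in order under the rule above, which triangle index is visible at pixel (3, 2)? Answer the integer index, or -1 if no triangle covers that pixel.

T0:
  2·area = 66  (B↔C swapped to make it positive)
  edge (1, 4)→(12, 4): d=(11,0) top-left  bias=+0
  edge (12, 4)→(0, 10): d=(-12,6) right/bottom  bias=-1
  edge (0, 10)→(1, 4): d=(1,-6) top-left  bias=+0
    (0,2)@(1, 5): e=[11,54,1] → █
    (1,2)@(3, 5): e=[11,42,13] → █
    (2,2)@(5, 5): e=[11,30,25] → █
    (3,2)@(7, 5): e=[11,18,37] → █
    (4,2)@(9, 5): e=[11,6,49] → █
    (5,2)@(11, 5): e=[11,-6,61] → ·
    (0,3)@(1, 7): e=[33,30,3] → █
    (3,3)@(7, 7): e=[33,-6,39] → ·
    (4,3)@(9, 7): e=[33,-18,51] → ·
    (0,4)@(1, 9): e=[55,6,5] → █
    (1,4)@(3, 9): e=[55,-6,17] → ·
    (2,4)@(5, 9): e=[55,-18,29] → ·
  covered (9 px):
    · · · · · · ·
    · · · · · · ·
    █ █ █ █ █ · ·
    █ █ █ · · · ·
    █ · · · · · ·
    · · · · · · ·
T1:
  2·area = 33  (B↔C swapped to make it positive)
  edge (13, 3)→(4, 8): d=(-9,5) right/bottom  bias=-1
  edge (4, 8)→(10, 1): d=(6,-7) top-left  bias=+0
  edge (10, 1)→(13, 3): d=(3,2) right/bottom  bias=-1
    (4,1)@(9, 3): e=[20,5,8] → █
    (5,1)@(11, 3): e=[10,19,4] → █
    (6,1)@(13, 3): e=[0,33,0] → ·  [on edge]
    (3,2)@(7, 5): e=[12,3,18] → █
    (5,2)@(11, 5): e=[-8,31,10] → ·
    (2,3)@(5, 7): e=[4,1,28] → █
    (3,3)@(7, 7): e=[-6,15,24] → ·
    (4,3)@(9, 7): e=[-16,29,20] → ·
    (2,4)@(5, 9): e=[-14,13,34] → ·
  covered (5 px):
    · · · · · · ·
    · · · · █ █ ·
    · · · █ █ · ·
    · · █ · · · ·
    · · · · · · ·
    · · · · · · ·
T2:
  2·area = 20
  edge (12, 8)→(10, 12): d=(-2,4) right/bottom  bias=-1
  edge (10, 12)→(10, 2): d=(0,-10) top-left  bias=+0
  edge (10, 2)→(12, 8): d=(2,6) right/bottom  bias=-1
    (5,2)@(11, 5): e=[10,10,0] → ·  [on edge]
    (5,3)@(11, 7): e=[6,10,4] → █
    (6,3)@(13, 7): e=[-2,30,-8] → ·
    (5,4)@(11, 9): e=[2,10,8] → █
    (6,4)@(13, 9): e=[-6,30,-4] → ·
    (5,5)@(11, 11): e=[-2,10,12] → ·
    (6,5)@(13, 11): e=[-10,30,0] → ·  [on edge]
  covered (2 px):
    · · · · · · ·
    · · · · · · ·
    · · · · · · ·
    · · · · · █ ·
    · · · · · █ ·
    · · · · · · ·

Z-buffer (winner per pixel, '.' = empty):
  . . . . . . .
  . . . . 1 1 .
  0 0 0 1 1 . .
  0 0 1 . . 2 .
  0 . . . . 2 .
  . . . . . . .

Answer: 1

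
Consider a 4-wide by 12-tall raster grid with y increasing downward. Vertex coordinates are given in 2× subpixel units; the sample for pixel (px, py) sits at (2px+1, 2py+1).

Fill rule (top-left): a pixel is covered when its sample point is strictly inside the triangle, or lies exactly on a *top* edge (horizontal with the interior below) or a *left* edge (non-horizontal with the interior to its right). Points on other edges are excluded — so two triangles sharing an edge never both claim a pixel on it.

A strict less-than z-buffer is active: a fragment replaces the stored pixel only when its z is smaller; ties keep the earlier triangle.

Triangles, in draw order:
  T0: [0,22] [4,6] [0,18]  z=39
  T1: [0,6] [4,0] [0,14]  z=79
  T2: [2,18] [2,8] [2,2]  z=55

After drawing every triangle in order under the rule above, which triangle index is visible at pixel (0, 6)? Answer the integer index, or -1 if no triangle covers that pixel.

T0:
  2·area = 16  (B↔C swapped to make it positive)
  edge (0, 22)→(0, 18): d=(0,-4) top-left  bias=+0
  edge (0, 18)→(4, 6): d=(4,-12) top-left  bias=+0
  edge (4, 6)→(0, 22): d=(-4,16) right/bottom  bias=-1
    (2,1)@(5, 3): e=[20,0,-4] → .  [on edge]
    (1,4)@(3, 9): e=[12,0,4] → X  [on edge]
    (2,4)@(5, 9): e=[20,24,-28] → .
    (1,5)@(3, 11): e=[12,8,-4] → .
    (0,7)@(1, 15): e=[4,0,12] → X  [on edge]
    (1,7)@(3, 15): e=[12,24,-20] → .
    (0,8)@(1, 17): e=[4,8,4] → X
    (1,8)@(3, 17): e=[12,32,-28] → .
    (0,9)@(1, 19): e=[4,16,-4] → .
  covered (3 px):
    . . . .
    . . . .
    . . . .
    . . . .
    . X . .
    . . . .
    . . . .
    X . . .
    X . . .
    . . . .
    . . . .
    . . . .
T1:
  2·area = 32
  edge (0, 6)→(4, 0): d=(4,-6) top-left  bias=+0
  edge (4, 0)→(0, 14): d=(-4,14) right/bottom  bias=-1
  edge (0, 14)→(0, 6): d=(0,-8) top-left  bias=+0
    (1,1)@(3, 3): e=[6,2,24] → X
    (2,1)@(5, 3): e=[18,-26,40] → .
    (0,2)@(1, 5): e=[2,22,8] → X
    (1,2)@(3, 5): e=[14,-6,24] → .
    (0,3)@(1, 7): e=[10,14,8] → X
    (1,3)@(3, 7): e=[22,-14,24] → .
    (0,4)@(1, 9): e=[18,6,8] → X
    (1,4)@(3, 9): e=[30,-22,24] → .
    (0,5)@(1, 11): e=[26,-2,8] → .
  covered (4 px):
    . . . .
    . X . .
    X . . .
    X . . .
    X . . .
    . . . .
    . . . .
    . . . .
    . . . .
    . . . .
    . . . .
    . . . .
T2:
  degenerate (2·area = 0) — covers nothing

Z-buffer (winner per pixel, '.' = empty):
  . . . .
  . 1 . .
  1 . . .
  1 . . .
  1 0 . .
  . . . .
  . . . .
  0 . . .
  0 . . .
  . . . .
  . . . .
  . . . .

Answer: -1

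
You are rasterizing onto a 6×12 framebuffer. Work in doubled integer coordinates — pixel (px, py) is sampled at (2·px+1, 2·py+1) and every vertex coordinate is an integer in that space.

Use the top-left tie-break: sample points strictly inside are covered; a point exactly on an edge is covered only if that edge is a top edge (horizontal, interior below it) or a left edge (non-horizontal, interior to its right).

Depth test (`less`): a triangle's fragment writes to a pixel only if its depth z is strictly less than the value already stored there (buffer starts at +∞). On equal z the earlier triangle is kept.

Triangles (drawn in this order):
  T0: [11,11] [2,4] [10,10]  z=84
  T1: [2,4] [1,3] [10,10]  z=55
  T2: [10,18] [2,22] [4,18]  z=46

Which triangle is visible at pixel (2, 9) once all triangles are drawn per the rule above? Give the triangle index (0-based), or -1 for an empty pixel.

T0:
  2·area = 2
  edge (11, 11)→(2, 4): d=(-9,-7) top-left  bias=+0
  edge (2, 4)→(10, 10): d=(8,6) right/bottom  bias=-1
  edge (10, 10)→(11, 11): d=(1,1) right/bottom  bias=-1
    (0,0)@(1, 1): e=[20,-18,0] → ·  [on edge]
    (1,1)@(3, 3): e=[16,-14,0] → ·  [on edge]
    (2,2)@(5, 5): e=[12,-10,0] → ·  [on edge]
    (3,3)@(7, 7): e=[8,-6,0] → ·  [on edge]
    (4,4)@(9, 9): e=[4,-2,0] → ·  [on edge]
    (5,5)@(11, 11): e=[0,2,0] → ·  [on edge]
  covered (0 px):
    · · · · · ·
    · · · · · ·
    · · · · · ·
    · · · · · ·
    · · · · · ·
    · · · · · ·
    · · · · · ·
    · · · · · ·
    · · · · · ·
    · · · · · ·
    · · · · · ·
    · · · · · ·
T1:
  2·area = 2
  edge (2, 4)→(1, 3): d=(-1,-1) top-left  bias=+0
  edge (1, 3)→(10, 10): d=(9,7) right/bottom  bias=-1
  edge (10, 10)→(2, 4): d=(-8,-6) top-left  bias=+0
    (0,1)@(1, 3): e=[0,0,2] → ·  [on edge]
    (1,2)@(3, 5): e=[0,4,-2] → ·  [on edge]
    (2,3)@(5, 7): e=[0,8,-6] → ·  [on edge]
    (3,4)@(7, 9): e=[0,12,-10] → ·  [on edge]
    (4,5)@(9, 11): e=[0,16,-14] → ·  [on edge]
    (5,6)@(11, 13): e=[0,20,-18] → ·  [on edge]
  covered (0 px):
    · · · · · ·
    · · · · · ·
    · · · · · ·
    · · · · · ·
    · · · · · ·
    · · · · · ·
    · · · · · ·
    · · · · · ·
    · · · · · ·
    · · · · · ·
    · · · · · ·
    · · · · · ·
T2:
  2·area = 24
  edge (10, 18)→(2, 22): d=(-8,4) right/bottom  bias=-1
  edge (2, 22)→(4, 18): d=(2,-4) top-left  bias=+0
  edge (4, 18)→(10, 18): d=(6,0) top-left  bias=+0
    (2,9)@(5, 19): e=[12,6,6] → █
    (3,9)@(7, 19): e=[4,14,6] → █
    (4,9)@(9, 19): e=[-4,22,6] → ·
    (1,10)@(3, 21): e=[4,2,18] → █
    (2,10)@(5, 21): e=[-4,10,18] → ·
    (3,10)@(7, 21): e=[-12,18,18] → ·
    (1,11)@(3, 23): e=[-12,6,30] → ·
  covered (3 px):
    · · · · · ·
    · · · · · ·
    · · · · · ·
    · · · · · ·
    · · · · · ·
    · · · · · ·
    · · · · · ·
    · · · · · ·
    · · · · · ·
    · · █ █ · ·
    · █ · · · ·
    · · · · · ·

Z-buffer (winner per pixel, '.' = empty):
  . . . . . .
  . . . . . .
  . . . . . .
  . . . . . .
  . . . . . .
  . . . . . .
  . . . . . .
  . . . . . .
  . . . . . .
  . . 2 2 . .
  . 2 . . . .
  . . . . . .

Final: 2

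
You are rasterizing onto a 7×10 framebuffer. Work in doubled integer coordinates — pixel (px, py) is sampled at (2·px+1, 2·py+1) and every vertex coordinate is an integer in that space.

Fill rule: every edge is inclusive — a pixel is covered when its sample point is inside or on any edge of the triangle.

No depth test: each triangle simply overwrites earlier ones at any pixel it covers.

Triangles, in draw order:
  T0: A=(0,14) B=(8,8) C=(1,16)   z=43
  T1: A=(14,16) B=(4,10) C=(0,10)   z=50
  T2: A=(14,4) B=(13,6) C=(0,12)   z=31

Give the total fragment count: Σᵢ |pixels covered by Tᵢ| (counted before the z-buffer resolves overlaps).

T0:
  2·area = 22
  edge (0, 14)→(8, 8): d=(8,-6) inclusive
  edge (8, 8)→(1, 16): d=(-7,8) inclusive
  edge (1, 16)→(0, 14): d=(-1,-2) inclusive
    (3,4)@(7, 9): e=[2,1,19] → #
    (4,4)@(9, 9): e=[14,-15,23] → ·
    (2,5)@(5, 11): e=[6,3,13] → #
    (3,5)@(7, 11): e=[18,-13,17] → ·
    (1,6)@(3, 13): e=[10,5,7] → #
    (2,6)@(5, 13): e=[22,-11,11] → ·
    (0,7)@(1, 15): e=[14,7,1] → #
    (1,7)@(3, 15): e=[26,-9,5] → ·
    (0,8)@(1, 17): e=[30,-7,-1] → ·
  covered (4 px):
    · · · · · · ·
    · · · · · · ·
    · · · · · · ·
    · · · · · · ·
    · · · # · · ·
    · · # · · · ·
    · # · · · · ·
    # · · · · · ·
    · · · · · · ·
    · · · · · · ·
T1:
  2·area = 24  (B↔C swapped to make it positive)
  edge (14, 16)→(0, 10): d=(-14,-6) inclusive
  edge (0, 10)→(4, 10): d=(4,0) inclusive
  edge (4, 10)→(14, 16): d=(10,6) inclusive
    (1,5)@(3, 11): e=[4,4,16] → #
    (2,5)@(5, 11): e=[16,4,4] → #
    (3,5)@(7, 11): e=[28,4,-8] → ·
    (1,6)@(3, 13): e=[-24,12,36] → ·
    (2,6)@(5, 13): e=[-12,12,24] → ·
    (3,6)@(7, 13): e=[0,12,12] → #  [on edge]
    (4,6)@(9, 13): e=[12,12,0] → #  [on edge]
    (5,6)@(11, 13): e=[24,12,-12] → ·
    (3,7)@(7, 15): e=[-28,20,32] → ·
    (4,7)@(9, 15): e=[-16,20,20] → ·
  covered (4 px):
    · · · · · · ·
    · · · · · · ·
    · · · · · · ·
    · · · · · · ·
    · · · · · · ·
    · # # · · · ·
    · · · # # · ·
    · · · · · · ·
    · · · · · · ·
    · · · · · · ·
T2:
  2·area = 20
  edge (14, 4)→(13, 6): d=(-1,2) inclusive
  edge (13, 6)→(0, 12): d=(-13,6) inclusive
  edge (0, 12)→(14, 4): d=(14,-8) inclusive
    (6,2)@(13, 5): e=[1,13,6] → #
    (4,3)@(9, 7): e=[7,11,2] → #
    (5,3)@(11, 7): e=[3,-1,18] → ·
    (6,3)@(13, 7): e=[-1,-13,34] → ·
    (4,4)@(9, 9): e=[5,-15,30] → ·
  covered (2 px):
    · · · · · · ·
    · · · · · · ·
    · · · · · · #
    · · · · # · ·
    · · · · · · ·
    · · · · · · ·
    · · · · · · ·
    · · · · · · ·
    · · · · · · ·
    · · · · · · ·

Result: 10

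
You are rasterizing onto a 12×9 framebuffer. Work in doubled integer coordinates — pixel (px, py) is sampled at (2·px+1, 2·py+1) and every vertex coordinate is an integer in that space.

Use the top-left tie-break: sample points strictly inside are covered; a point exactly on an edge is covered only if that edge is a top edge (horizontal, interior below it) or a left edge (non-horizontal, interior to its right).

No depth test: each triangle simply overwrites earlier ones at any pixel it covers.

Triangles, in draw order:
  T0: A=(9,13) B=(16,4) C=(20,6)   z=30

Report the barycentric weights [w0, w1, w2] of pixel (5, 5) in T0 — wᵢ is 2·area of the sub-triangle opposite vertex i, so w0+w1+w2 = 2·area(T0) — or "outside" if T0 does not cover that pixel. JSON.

T0:
  2·area = 50
  edge (9, 13)→(16, 4): d=(7,-9) top-left  bias=+0
  edge (16, 4)→(20, 6): d=(4,2) right/bottom  bias=-1
  edge (20, 6)→(9, 13): d=(-11,7) right/bottom  bias=-1
    (8,2)@(17, 5): e=[16,2,32] → █
    (9,2)@(19, 5): e=[34,-2,18] → ·
    (7,3)@(15, 7): e=[12,14,24] → █
    (9,3)@(19, 7): e=[48,6,-4] → ·
    (6,4)@(13, 9): e=[8,26,16] → █
    (8,4)@(17, 9): e=[44,18,-12] → ·
    (5,5)@(11, 11): e=[4,38,8] → █
    (6,5)@(13, 11): e=[22,34,-6] → ·
    (7,5)@(15, 11): e=[40,30,-20] → ·
    (4,6)@(9, 13): e=[0,50,0] → ·  [on edge]
    (5,6)@(11, 13): e=[18,46,-14] → ·
  covered (6 px):
    · · · · · · · · · · · ·
    · · · · · · · · · · · ·
    · · · · · · · · █ · · ·
    · · · · · · · █ █ · · ·
    · · · · · · █ █ · · · ·
    · · · · · █ · · · · · ·
    · · · · · · · · · · · ·
    · · · · · · · · · · · ·
    · · · · · · · · · · · ·

Answer: [38,8,4]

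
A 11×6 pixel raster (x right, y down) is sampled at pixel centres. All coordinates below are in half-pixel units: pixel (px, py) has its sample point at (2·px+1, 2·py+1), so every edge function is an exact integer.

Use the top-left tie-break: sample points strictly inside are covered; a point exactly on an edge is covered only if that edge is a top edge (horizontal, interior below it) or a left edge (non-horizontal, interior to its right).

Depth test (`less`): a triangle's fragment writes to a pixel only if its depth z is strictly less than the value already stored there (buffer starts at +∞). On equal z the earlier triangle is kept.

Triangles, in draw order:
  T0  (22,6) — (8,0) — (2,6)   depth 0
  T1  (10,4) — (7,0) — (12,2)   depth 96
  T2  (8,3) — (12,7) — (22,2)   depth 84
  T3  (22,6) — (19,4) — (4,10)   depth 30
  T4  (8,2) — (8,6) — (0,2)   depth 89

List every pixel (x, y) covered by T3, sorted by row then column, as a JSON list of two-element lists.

T0:
  2·area = 120  (B↔C swapped to make it positive)
  edge (22, 6)→(2, 6): d=(-20,0) right/bottom  bias=-1
  edge (2, 6)→(8, 0): d=(6,-6) top-left  bias=+0
  edge (8, 0)→(22, 6): d=(14,6) right/bottom  bias=-1
    (3,0)@(7, 1): e=[100,0,20] → #  [on edge]
    (4,0)@(9, 1): e=[100,12,8] → #
    (5,0)@(11, 1): e=[100,24,-4] → ·
    (2,1)@(5, 3): e=[60,0,60] → #  [on edge]
    (5,1)@(11, 3): e=[60,36,24] → #
    (6,1)@(13, 3): e=[60,48,12] → #
    (7,1)@(15, 3): e=[60,60,0] → ·  [on edge]
    (1,2)@(3, 5): e=[20,0,100] → #  [on edge]
    (7,2)@(15, 5): e=[20,72,28] → #
    (8,2)@(17, 5): e=[20,84,16] → #
    (9,2)@(19, 5): e=[20,96,4] → #
    (10,2)@(21, 5): e=[20,108,-8] → ·
    (0,3)@(1, 7): e=[-20,0,140] → ·  [on edge]
  covered (16 px):
    · · · # # · · · · · ·
    · · # # # # # · · · ·
    · # # # # # # # # # ·
    · · · · · · · · · · ·
    · · · · · · · · · · ·
    · · · · · · · · · · ·
T1:
  2·area = 14
  edge (10, 4)→(7, 0): d=(-3,-4) top-left  bias=+0
  edge (7, 0)→(12, 2): d=(5,2) right/bottom  bias=-1
  edge (12, 2)→(10, 4): d=(-2,2) right/bottom  bias=-1
    (4,0)@(9, 1): e=[5,1,8] → #
    (5,0)@(11, 1): e=[13,-3,4] → ·
    (6,0)@(13, 1): e=[21,-7,0] → ·  [on edge]
    (4,1)@(9, 3): e=[-1,11,4] → ·
    (5,1)@(11, 3): e=[7,7,0] → ·  [on edge]
    (4,2)@(9, 5): e=[-7,21,0] → ·  [on edge]
    (3,3)@(7, 7): e=[-21,35,0] → ·  [on edge]
    (2,4)@(5, 9): e=[-35,49,0] → ·  [on edge]
    (1,5)@(3, 11): e=[-49,63,0] → ·  [on edge]
  covered (1 px):
    · · · · # · · · · · ·
    · · · · · · · · · · ·
    · · · · · · · · · · ·
    · · · · · · · · · · ·
    · · · · · · · · · · ·
    · · · · · · · · · · ·
T2:
  2·area = 60  (B↔C swapped to make it positive)
  edge (8, 3)→(22, 2): d=(14,-1) top-left  bias=+0
  edge (22, 2)→(12, 7): d=(-10,5) right/bottom  bias=-1
  edge (12, 7)→(8, 3): d=(-4,-4) top-left  bias=+0
    (4,1)@(9, 3): e=[1,55,4] → #
    (5,1)@(11, 3): e=[3,45,12] → #
    (6,1)@(13, 3): e=[5,35,20] → #
    (7,1)@(15, 3): e=[7,25,28] → #
    (8,1)@(17, 3): e=[9,15,36] → #
    (9,1)@(19, 3): e=[11,5,44] → #
    (10,1)@(21, 3): e=[13,-5,52] → ·
    (4,2)@(9, 5): e=[29,35,-4] → ·
    (5,2)@(11, 5): e=[31,25,4] → #
    (8,2)@(17, 5): e=[37,-5,28] → ·
    (9,2)@(19, 5): e=[39,-15,36] → ·
    (5,3)@(11, 7): e=[59,5,-4] → ·
  covered (9 px):
    · · · · · · · · · · ·
    · · · · # # # # # # ·
    · · · · · # # # · · ·
    · · · · · · · · · · ·
    · · · · · · · · · · ·
    · · · · · · · · · · ·
T3:
  2·area = 48  (B↔C swapped to make it positive)
  edge (22, 6)→(4, 10): d=(-18,4) right/bottom  bias=-1
  edge (4, 10)→(19, 4): d=(15,-6) top-left  bias=+0
  edge (19, 4)→(22, 6): d=(3,2) right/bottom  bias=-1
    (8,2)@(17, 5): e=[38,3,7] → #
    (9,2)@(19, 5): e=[30,15,3] → #
    (10,2)@(21, 5): e=[22,27,-1] → ·
    (6,3)@(13, 7): e=[18,9,21] → #
    (7,3)@(15, 7): e=[10,21,17] → #
    (9,3)@(19, 7): e=[-6,45,9] → ·
    (3,4)@(7, 9): e=[6,3,39] → #
    (4,4)@(9, 9): e=[-2,15,35] → ·
    (6,4)@(13, 9): e=[-18,39,27] → ·
    (7,4)@(15, 9): e=[-26,51,23] → ·
    (8,4)@(17, 9): e=[-34,63,19] → ·
    (3,5)@(7, 11): e=[-30,33,45] → ·
  covered (6 px):
    · · · · · · · · · · ·
    · · · · · · · · · · ·
    · · · · · · · · # # ·
    · · · · · · # # # · ·
    · · · # · · · · · · ·
    · · · · · · · · · · ·
T4:
  2·area = 32
  edge (8, 2)→(8, 6): d=(0,4) right/bottom  bias=-1
  edge (8, 6)→(0, 2): d=(-8,-4) top-left  bias=+0
  edge (0, 2)→(8, 2): d=(8,0) top-left  bias=+0
    (1,1)@(3, 3): e=[20,4,8] → #
    (2,1)@(5, 3): e=[12,12,8] → #
    (3,1)@(7, 3): e=[4,20,8] → #
    (4,1)@(9, 3): e=[-4,28,8] → ·
    (1,2)@(3, 5): e=[20,-12,24] → ·
    (2,2)@(5, 5): e=[12,-4,24] → ·
    (3,2)@(7, 5): e=[4,4,24] → #
    (4,2)@(9, 5): e=[-4,12,24] → ·
    (3,3)@(7, 7): e=[4,-12,40] → ·
  covered (4 px):
    · · · · · · · · · · ·
    · # # # · · · · · · ·
    · · · # · · · · · · ·
    · · · · · · · · · · ·
    · · · · · · · · · · ·
    · · · · · · · · · · ·

Final: [[8,2],[9,2],[6,3],[7,3],[8,3],[3,4]]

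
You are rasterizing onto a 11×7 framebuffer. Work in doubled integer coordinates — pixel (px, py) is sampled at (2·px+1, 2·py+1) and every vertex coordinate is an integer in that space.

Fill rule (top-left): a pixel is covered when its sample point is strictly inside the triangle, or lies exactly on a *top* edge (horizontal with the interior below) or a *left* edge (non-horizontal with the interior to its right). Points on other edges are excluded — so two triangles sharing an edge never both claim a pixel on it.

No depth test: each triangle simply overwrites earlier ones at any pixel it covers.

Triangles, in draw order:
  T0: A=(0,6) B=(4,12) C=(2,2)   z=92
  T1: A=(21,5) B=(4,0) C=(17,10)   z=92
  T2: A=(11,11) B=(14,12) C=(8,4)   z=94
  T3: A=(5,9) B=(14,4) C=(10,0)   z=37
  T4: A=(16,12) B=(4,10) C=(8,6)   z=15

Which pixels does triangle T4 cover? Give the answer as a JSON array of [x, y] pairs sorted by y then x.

T0:
  2·area = 28  (B↔C swapped to make it positive)
  edge (0, 6)→(2, 2): d=(2,-4) top-left  bias=+0
  edge (2, 2)→(4, 12): d=(2,10) right/bottom  bias=-1
  edge (4, 12)→(0, 6): d=(-4,-6) top-left  bias=+0
    (0,2)@(1, 5): e=[2,16,10] → #
    (1,2)@(3, 5): e=[10,-4,22] → ·
    (0,3)@(1, 7): e=[6,20,2] → #
    (1,3)@(3, 7): e=[14,0,14] → ·  [on edge]
    (0,4)@(1, 9): e=[10,24,-6] → ·
    (1,4)@(3, 9): e=[18,4,6] → #
    (2,4)@(5, 9): e=[26,-16,18] → ·
    (1,5)@(3, 11): e=[22,8,-2] → ·
  covered (3 px):
    · · · · · · · · · · ·
    · · · · · · · · · · ·
    # · · · · · · · · · ·
    # · · · · · · · · · ·
    · # · · · · · · · · ·
    · · · · · · · · · · ·
    · · · · · · · · · · ·
T1:
  2·area = 105  (B↔C swapped to make it positive)
  edge (21, 5)→(17, 10): d=(-4,5) right/bottom  bias=-1
  edge (17, 10)→(4, 0): d=(-13,-10) top-left  bias=+0
  edge (4, 0)→(21, 5): d=(17,5) right/bottom  bias=-1
    (3,0)@(7, 1): e=[86,17,2] → #
    (4,0)@(9, 1): e=[76,37,-8] → ·
    (3,1)@(7, 3): e=[78,-9,36] → ·
    (4,1)@(9, 3): e=[68,11,26] → #
    (5,1)@(11, 3): e=[58,31,16] → #
    (6,1)@(13, 3): e=[48,51,6] → #
    (7,1)@(15, 3): e=[38,71,-4] → ·
    (4,2)@(9, 5): e=[60,-15,60] → ·
    (5,2)@(11, 5): e=[50,5,50] → #
    (7,2)@(15, 5): e=[30,45,30] → #
    (8,2)@(17, 5): e=[20,65,20] → #
    (9,2)@(19, 5): e=[10,85,10] → #
    (10,2)@(21, 5): e=[0,105,0] → ·  [on edge]
  covered (13 px):
    · · · # · · · · · · ·
    · · · · # # # · · · ·
    · · · · · # # # # # ·
    · · · · · · · # # # ·
    · · · · · · · · # · ·
    · · · · · · · · · · ·
    · · · · · · · · · · ·
T2:
  2·area = 18  (B↔C swapped to make it positive)
  edge (11, 11)→(8, 4): d=(-3,-7) top-left  bias=+0
  edge (8, 4)→(14, 12): d=(6,8) right/bottom  bias=-1
  edge (14, 12)→(11, 11): d=(-3,-1) top-left  bias=+0
    (2,4)@(5, 9): e=[-36,54,0] → ·  [on edge]
    (5,4)@(11, 9): e=[6,6,6] → #
    (6,4)@(13, 9): e=[20,-10,8] → ·
    (5,5)@(11, 11): e=[0,18,0] → #  [on edge]
    (6,5)@(13, 11): e=[14,2,2] → #
    (7,5)@(15, 11): e=[28,-14,4] → ·
    (5,6)@(11, 13): e=[-6,30,-6] → ·
    (6,6)@(13, 13): e=[8,14,-4] → ·
    (8,6)@(17, 13): e=[36,-18,0] → ·  [on edge]
  covered (3 px):
    · · · · · · · · · · ·
    · · · · · · · · · · ·
    · · · · · · · · · · ·
    · · · · · · · · · · ·
    · · · · · # · · · · ·
    · · · · · # # · · · ·
    · · · · · · · · · · ·
T3:
  2·area = 56  (B↔C swapped to make it positive)
  edge (5, 9)→(10, 0): d=(5,-9) top-left  bias=+0
  edge (10, 0)→(14, 4): d=(4,4) right/bottom  bias=-1
  edge (14, 4)→(5, 9): d=(-9,5) right/bottom  bias=-1
    (5,0)@(11, 1): e=[14,0,42] → ·  [on edge]
    (4,1)@(9, 3): e=[6,16,34] → #
    (5,1)@(11, 3): e=[24,8,24] → #
    (6,1)@(13, 3): e=[42,0,14] → ·  [on edge]
    (4,2)@(9, 5): e=[16,24,16] → #
    (6,2)@(13, 5): e=[52,8,-4] → ·
    (7,2)@(15, 5): e=[70,0,-14] → ·  [on edge]
    (3,3)@(7, 7): e=[8,40,8] → #
    (4,3)@(9, 7): e=[26,32,-2] → ·
    (5,3)@(11, 7): e=[44,24,-12] → ·
    (8,3)@(17, 7): e=[98,0,-42] → ·  [on edge]
    (2,4)@(5, 9): e=[0,56,0] → ·  [on edge]
    (9,4)@(19, 9): e=[126,0,-70] → ·  [on edge]
    (10,5)@(21, 11): e=[154,0,-98] → ·  [on edge]
  covered (5 px):
    · · · · · · · · · · ·
    · · · · # # · · · · ·
    · · · · # # · · · · ·
    · · · # · · · · · · ·
    · · · · · · · · · · ·
    · · · · · · · · · · ·
    · · · · · · · · · · ·
T4:
  2·area = 56
  edge (16, 12)→(4, 10): d=(-12,-2) top-left  bias=+0
  edge (4, 10)→(8, 6): d=(4,-4) top-left  bias=+0
  edge (8, 6)→(16, 12): d=(8,6) right/bottom  bias=-1
    (6,0)@(13, 1): e=[126,0,-70] → ·  [on edge]
    (5,1)@(11, 3): e=[98,0,-42] → ·  [on edge]
    (4,2)@(9, 5): e=[70,0,-14] → ·  [on edge]
    (3,3)@(7, 7): e=[42,0,14] → #  [on edge]
    (4,3)@(9, 7): e=[46,8,2] → #
    (5,3)@(11, 7): e=[50,16,-10] → ·
    (2,4)@(5, 9): e=[14,0,42] → #  [on edge]
    (5,4)@(11, 9): e=[26,24,6] → #
    (6,4)@(13, 9): e=[30,32,-6] → ·
    (1,5)@(3, 11): e=[-14,0,70] → ·  [on edge]
    (2,5)@(5, 11): e=[-10,8,58] → ·
    (3,5)@(7, 11): e=[-6,16,46] → ·
    (0,6)@(1, 13): e=[-42,0,98] → ·  [on edge]
  covered (8 px):
    · · · · · · · · · · ·
    · · · · · · · · · · ·
    · · · · · · · · · · ·
    · · · # # · · · · · ·
    · · # # # # · · · · ·
    · · · · · # # · · · ·
    · · · · · · · · · · ·

Answer: [[3,3],[4,3],[2,4],[3,4],[4,4],[5,4],[5,5],[6,5]]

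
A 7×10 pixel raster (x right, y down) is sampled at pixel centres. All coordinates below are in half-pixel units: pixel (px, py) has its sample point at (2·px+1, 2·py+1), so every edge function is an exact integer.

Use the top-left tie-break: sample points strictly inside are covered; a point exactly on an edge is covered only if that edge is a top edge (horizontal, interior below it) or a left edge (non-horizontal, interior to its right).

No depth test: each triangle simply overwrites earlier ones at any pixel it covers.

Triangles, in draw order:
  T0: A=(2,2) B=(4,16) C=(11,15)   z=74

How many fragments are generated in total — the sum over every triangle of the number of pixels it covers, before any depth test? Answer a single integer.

T0:
  2·area = 100  (B↔C swapped to make it positive)
  edge (2, 2)→(11, 15): d=(9,13) right/bottom  bias=-1
  edge (11, 15)→(4, 16): d=(-7,1) right/bottom  bias=-1
  edge (4, 16)→(2, 2): d=(-2,-14) top-left  bias=+0
    (1,2)@(3, 5): e=[14,78,8] → X
    (2,2)@(5, 5): e=[-12,76,36] → .
    (1,3)@(3, 7): e=[32,64,4] → X
    (2,3)@(5, 7): e=[6,62,32] → X
    (3,3)@(7, 7): e=[-20,60,60] → .
    (1,4)@(3, 9): e=[50,50,0] → X  [on edge]
    (3,4)@(7, 9): e=[-2,46,56] → .
    (1,5)@(3, 11): e=[68,36,-4] → .
    (2,5)@(5, 11): e=[42,34,24] → X
    (3,5)@(7, 11): e=[16,32,52] → X
    (4,5)@(9, 11): e=[-10,30,80] → .
    (2,6)@(5, 13): e=[60,20,20] → X
    (5,7)@(11, 15): e=[0,0,100] → .  [on edge]
  covered (13 px):
    . . . . . . .
    . . . . . . .
    . X . . . . .
    . X X . . . .
    . X X . . . .
    . . X X . . .
    . . X X X . .
    . . X X X . .
    . . . . . . .
    . . . . . . .

Answer: 13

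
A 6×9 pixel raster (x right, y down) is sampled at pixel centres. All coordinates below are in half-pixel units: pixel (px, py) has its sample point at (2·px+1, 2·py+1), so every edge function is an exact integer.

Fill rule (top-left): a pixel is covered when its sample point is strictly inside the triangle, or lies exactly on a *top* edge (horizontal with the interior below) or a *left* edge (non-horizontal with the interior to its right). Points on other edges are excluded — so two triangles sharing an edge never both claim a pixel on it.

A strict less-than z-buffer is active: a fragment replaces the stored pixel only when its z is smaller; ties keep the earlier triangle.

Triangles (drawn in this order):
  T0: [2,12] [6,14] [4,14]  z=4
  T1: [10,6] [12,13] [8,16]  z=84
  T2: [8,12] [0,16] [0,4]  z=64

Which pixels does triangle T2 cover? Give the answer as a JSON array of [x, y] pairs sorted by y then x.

T0:
  2·area = 4
  edge (2, 12)→(6, 14): d=(4,2) right/bottom  bias=-1
  edge (6, 14)→(4, 14): d=(-2,0) right/bottom  bias=-1
  edge (4, 14)→(2, 12): d=(-2,-2) top-left  bias=+0
    (0,5)@(1, 11): e=[-2,6,0] → ·  [on edge]
    (1,6)@(3, 13): e=[2,2,0] → #  [on edge]
    (2,6)@(5, 13): e=[-2,2,4] → ·
    (1,7)@(3, 15): e=[10,-2,-4] → ·
    (2,7)@(5, 15): e=[6,-2,0] → ·  [on edge]
    (3,8)@(7, 17): e=[10,-6,0] → ·  [on edge]
  covered (1 px):
    · · · · · ·
    · · · · · ·
    · · · · · ·
    · · · · · ·
    · · · · · ·
    · · · · · ·
    · # · · · ·
    · · · · · ·
    · · · · · ·
T1:
  2·area = 34
  edge (10, 6)→(12, 13): d=(2,7) right/bottom  bias=-1
  edge (12, 13)→(8, 16): d=(-4,3) right/bottom  bias=-1
  edge (8, 16)→(10, 6): d=(2,-10) top-left  bias=+0
    (5,0)@(11, 1): e=[-17,51,0] → ·  [on edge]
    (4,5)@(9, 11): e=[17,17,0] → #  [on edge]
    (5,5)@(11, 11): e=[3,11,20] → #
    (4,6)@(9, 13): e=[21,9,4] → #
    (4,7)@(9, 15): e=[25,1,8] → #
    (5,7)@(11, 15): e=[11,-5,28] → ·
    (4,8)@(9, 17): e=[29,-7,12] → ·
  covered (5 px):
    · · · · · ·
    · · · · · ·
    · · · · · ·
    · · · · · ·
    · · · · · ·
    · · · · # #
    · · · · # #
    · · · · # ·
    · · · · · ·
T2:
  2·area = 96
  edge (8, 12)→(0, 16): d=(-8,4) right/bottom  bias=-1
  edge (0, 16)→(0, 4): d=(0,-12) top-left  bias=+0
  edge (0, 4)→(8, 12): d=(8,8) right/bottom  bias=-1
    (0,2)@(1, 5): e=[84,12,0] → ·  [on edge]
    (0,3)@(1, 7): e=[68,12,16] → #
    (1,3)@(3, 7): e=[60,36,0] → ·  [on edge]
    (0,4)@(1, 9): e=[52,12,32] → #
    (1,4)@(3, 9): e=[44,36,16] → #
    (2,4)@(5, 9): e=[36,60,0] → ·  [on edge]
    (0,5)@(1, 11): e=[36,12,48] → #
    (2,5)@(5, 11): e=[20,60,16] → #
    (3,5)@(7, 11): e=[12,84,0] → ·  [on edge]
    (0,6)@(1, 13): e=[20,12,64] → #
    (3,6)@(7, 13): e=[-4,84,16] → ·
    (4,6)@(9, 13): e=[-12,108,0] → ·  [on edge]
    (5,7)@(11, 15): e=[-36,132,0] → ·  [on edge]
  covered (10 px):
    · · · · · ·
    · · · · · ·
    · · · · · ·
    # · · · · ·
    # # · · · ·
    # # # · · ·
    # # # · · ·
    # · · · · ·
    · · · · · ·

Final: [[0,3],[0,4],[1,4],[0,5],[1,5],[2,5],[0,6],[1,6],[2,6],[0,7]]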